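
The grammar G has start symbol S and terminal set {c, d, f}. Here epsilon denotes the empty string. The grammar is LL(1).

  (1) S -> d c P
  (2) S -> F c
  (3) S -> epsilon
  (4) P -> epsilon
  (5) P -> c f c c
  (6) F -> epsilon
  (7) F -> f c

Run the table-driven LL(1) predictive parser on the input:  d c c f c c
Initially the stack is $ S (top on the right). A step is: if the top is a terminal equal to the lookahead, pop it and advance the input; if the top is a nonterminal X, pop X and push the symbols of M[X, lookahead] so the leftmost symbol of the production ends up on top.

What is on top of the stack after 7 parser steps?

     Stack      Input          Action
  1  $ S        d c c f c c $  expand S -> d c P
  2  $ P c d    d c c f c c $  match d
  3  $ P c      c c f c c $    match c
  4  $ P        c f c c $      expand P -> c f c c
  5  $ c c f c  c f c c $      match c
  6  $ c c f    f c c $        match f
  7  $ c c      c c $          match c
Stack after step 7: $ c (top = c).

c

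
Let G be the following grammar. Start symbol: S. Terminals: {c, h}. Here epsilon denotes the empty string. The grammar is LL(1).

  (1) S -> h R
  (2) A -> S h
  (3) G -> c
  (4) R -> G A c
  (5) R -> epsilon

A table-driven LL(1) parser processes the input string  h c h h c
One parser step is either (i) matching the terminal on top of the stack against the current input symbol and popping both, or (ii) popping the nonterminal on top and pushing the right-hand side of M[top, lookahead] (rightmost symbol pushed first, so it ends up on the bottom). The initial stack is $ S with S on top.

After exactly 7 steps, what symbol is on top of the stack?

     Stack    Input        Action
  1  $ S      h c h h c $  expand S -> h R
  2  $ R h    h c h h c $  match h
  3  $ R      c h h c $    expand R -> G A c
  4  $ c A G  c h h c $    expand G -> c
  5  $ c A c  c h h c $    match c
  6  $ c A    h h c $      expand A -> S h
  7  $ c h S  h h c $      expand S -> h R
Stack after step 7: $ c h R h (top = h).

h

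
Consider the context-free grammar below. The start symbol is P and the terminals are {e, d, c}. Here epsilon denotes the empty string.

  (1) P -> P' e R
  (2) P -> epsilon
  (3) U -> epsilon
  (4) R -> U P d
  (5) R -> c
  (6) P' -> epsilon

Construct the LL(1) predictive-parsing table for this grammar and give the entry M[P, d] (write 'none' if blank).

FIRST(U): from U->epsilon we get {epsilon}. So FIRST(U) = {epsilon}.
FIRST(P'): from P'->epsilon we get {epsilon}. So FIRST(P') = {epsilon}.
FIRST(P): from P->P' e R we get {e}; from P->epsilon we get {epsilon}. So FIRST(P) = {epsilon, e}.
FIRST(R): from R->U P d we get {d, e}; from R->c we get {c}. So FIRST(R) = {c, d, e}.
FOLLOW(P) includes $ since P is the start symbol.
FOLLOW(P): in R->U P d, P is followed by d with FIRST {d}. Thus FOLLOW(P) = {$, d}.
For P -> P' e R: FIRST(P' e R) = {e}, so it goes in M[P, t] for t ∈ {e}.
For P -> epsilon: FIRST(epsilon) = {epsilon}, so it goes in M[P, t] for t ∈ {}; since epsilon ∈ FIRST, also for every t ∈ FOLLOW(P) = {$, d}.

P -> epsilon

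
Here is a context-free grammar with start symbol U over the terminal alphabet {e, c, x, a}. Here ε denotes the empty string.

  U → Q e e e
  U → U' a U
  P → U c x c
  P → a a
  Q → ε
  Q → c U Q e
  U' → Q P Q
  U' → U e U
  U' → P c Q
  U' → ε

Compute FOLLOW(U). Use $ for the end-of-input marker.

{$, a, c, e}

FIRST(Q): from Q→ε we get {ε}; from Q→c U Q e we get {c}. So FIRST(Q) = {ε, c}.
FIRST(U): from U→Q e e e we get {c, e}; from U→U' a U we get {a, c, e}. So FIRST(U) = {a, c, e}.
FIRST(P): from P→U c x c we get {a, c, e}; from P→a a we get {a}. So FIRST(P) = {a, c, e}.
FIRST(U'): from U'→Q P Q we get {a, c, e}; from U'→U e U we get {a, c, e}; from U'→P c Q we get {a, c, e}; from U'→ε we get {ε}. So FIRST(U') = {ε, a, c, e}.
FOLLOW(U) includes $ since U is the start symbol.
FOLLOW(U'): in U→U' a U, U' is followed by a U with FIRST {a}. Thus FOLLOW(U') = {a}.
FOLLOW(U): in U→U' a U, the suffix after U is empty (adds nothing new); in P→U c x c, U is followed by c x c with FIRST {c}; in Q→c U Q e, U is followed by Q e with FIRST {c, e}; in U'→U e U (occurrence 1), U is followed by e U with FIRST {e}; in U'→U e U (occurrence 2), the suffix after U is empty, so FOLLOW(U) ⊇ FOLLOW(U') = {a}. Thus FOLLOW(U) = {$, a, c, e}.
FOLLOW(P): in U'→Q P Q, P is followed by Q with FIRST {ε, c}; in U'→Q P Q, the suffix after P is nullable, so FOLLOW(P) ⊇ FOLLOW(U') = {a}; in U'→P c Q, P is followed by c Q with FIRST {c}. Thus FOLLOW(P) = {a, c}.
FOLLOW(Q): in U→Q e e e, Q is followed by e e e with FIRST {e}; in Q→c U Q e, Q is followed by e with FIRST {e}; in U'→Q P Q (occurrence 1), Q is followed by P Q with FIRST {a, c, e}; in U'→Q P Q (occurrence 2), the suffix after Q is empty, so FOLLOW(Q) ⊇ FOLLOW(U') = {a}; in U'→P c Q, the suffix after Q is empty, so FOLLOW(Q) ⊇ FOLLOW(U') = {a}. Thus FOLLOW(Q) = {a, c, e}.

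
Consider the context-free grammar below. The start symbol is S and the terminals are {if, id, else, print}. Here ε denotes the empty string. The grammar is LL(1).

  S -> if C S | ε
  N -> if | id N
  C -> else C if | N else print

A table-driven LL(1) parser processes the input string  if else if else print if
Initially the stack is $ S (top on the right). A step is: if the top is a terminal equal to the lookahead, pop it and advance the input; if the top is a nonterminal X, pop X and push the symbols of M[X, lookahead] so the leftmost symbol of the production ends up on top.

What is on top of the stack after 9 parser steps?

     Stack                 Input                       Action
  1  $ S                   if else if else print if $  expand S -> if C S
  2  $ S C if              if else if else print if $  match if
  3  $ S C                 else if else print if $     expand C -> else C if
  4  $ S if C else         else if else print if $     match else
  5  $ S if C              if else print if $          expand C -> N else print
  6  $ S if print else N   if else print if $          expand N -> if
  7  $ S if print else if  if else print if $          match if
  8  $ S if print else     else print if $             match else
  9  $ S if print          print if $                  match print
Stack after step 9: $ S if (top = if).

if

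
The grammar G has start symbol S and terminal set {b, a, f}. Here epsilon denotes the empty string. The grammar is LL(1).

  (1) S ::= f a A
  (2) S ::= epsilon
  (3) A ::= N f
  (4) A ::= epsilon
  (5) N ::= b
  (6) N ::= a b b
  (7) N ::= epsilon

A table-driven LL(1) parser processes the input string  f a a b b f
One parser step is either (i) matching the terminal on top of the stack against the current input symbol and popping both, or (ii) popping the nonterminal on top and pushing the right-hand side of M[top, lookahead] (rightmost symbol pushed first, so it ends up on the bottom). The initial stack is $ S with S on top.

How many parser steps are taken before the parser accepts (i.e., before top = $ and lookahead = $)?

9

step 1: stack=$ S  input=f a a b b f $  — expand S ::= f a A
step 2: stack=$ A a f  input=f a a b b f $  — match f
step 3: stack=$ A a  input=a a b b f $  — match a
step 4: stack=$ A  input=a b b f $  — expand A ::= N f
step 5: stack=$ f N  input=a b b f $  — expand N ::= a b b
step 6: stack=$ f b b a  input=a b b f $  — match a
step 7: stack=$ f b b  input=b b f $  — match b
step 8: stack=$ f b  input=b f $  — match b
step 9: stack=$ f  input=f $  — match f
Accept reached after 9 steps.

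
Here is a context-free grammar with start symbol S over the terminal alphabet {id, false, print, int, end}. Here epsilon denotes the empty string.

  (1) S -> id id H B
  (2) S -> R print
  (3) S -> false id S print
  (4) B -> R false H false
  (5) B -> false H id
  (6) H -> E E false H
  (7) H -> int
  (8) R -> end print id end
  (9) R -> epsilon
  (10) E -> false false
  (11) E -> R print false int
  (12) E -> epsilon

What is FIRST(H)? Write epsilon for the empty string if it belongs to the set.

{end, false, int, print}

FIRST(R) = {epsilon, end}
FIRST(S) = {end, false, id, print}  (via R print)
FIRST(B) = {end, false}  (via R false H false)
FIRST(E) = {epsilon, end, false, print}  (via R print false int)
FIRST(H) = {end, false, int, print}  (via E E false H)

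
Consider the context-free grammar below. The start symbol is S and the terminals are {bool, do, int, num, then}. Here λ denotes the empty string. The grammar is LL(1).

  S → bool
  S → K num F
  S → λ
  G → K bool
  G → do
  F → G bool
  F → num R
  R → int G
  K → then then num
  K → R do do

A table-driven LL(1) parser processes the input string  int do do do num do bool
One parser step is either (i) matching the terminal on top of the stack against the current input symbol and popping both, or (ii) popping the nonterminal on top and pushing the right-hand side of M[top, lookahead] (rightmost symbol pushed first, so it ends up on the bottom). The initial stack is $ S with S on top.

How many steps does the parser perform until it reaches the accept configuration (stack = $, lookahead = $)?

13

      Stack                Input                       Action
   1  $ S                  int do do do num do bool $  expand S → K num F
   2  $ F num K            int do do do num do bool $  expand K → R do do
   3  $ F num do do R      int do do do num do bool $  expand R → int G
   4  $ F num do do G int  int do do do num do bool $  match int
   5  $ F num do do G      do do do num do bool $      expand G → do
   6  $ F num do do do     do do do num do bool $      match do
   7  $ F num do do        do do num do bool $         match do
   8  $ F num do           do num do bool $            match do
   9  $ F num              num do bool $               match num
  10  $ F                  do bool $                   expand F → G bool
  11  $ bool G             do bool $                   expand G → do
  12  $ bool do            do bool $                   match do
  13  $ bool               bool $                      match bool
Accept reached after 13 steps.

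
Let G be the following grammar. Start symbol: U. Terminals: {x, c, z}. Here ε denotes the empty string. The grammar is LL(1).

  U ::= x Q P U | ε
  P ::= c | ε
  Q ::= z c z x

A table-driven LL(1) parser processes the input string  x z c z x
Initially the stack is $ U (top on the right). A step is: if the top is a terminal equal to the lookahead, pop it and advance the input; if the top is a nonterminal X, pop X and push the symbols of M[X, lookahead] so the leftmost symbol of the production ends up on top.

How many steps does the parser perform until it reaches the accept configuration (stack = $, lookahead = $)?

     Stack          Input        Action
  1  $ U            x z c z x $  expand U ::= x Q P U
  2  $ U P Q x      x z c z x $  match x
  3  $ U P Q        z c z x $    expand Q ::= z c z x
  4  $ U P x z c z  z c z x $    match z
  5  $ U P x z c    c z x $      match c
  6  $ U P x z      z x $        match z
  7  $ U P x        x $          match x
  8  $ U P          $            expand P ::= ε
  9  $ U            $            expand U ::= ε
Accept reached after 9 steps.

9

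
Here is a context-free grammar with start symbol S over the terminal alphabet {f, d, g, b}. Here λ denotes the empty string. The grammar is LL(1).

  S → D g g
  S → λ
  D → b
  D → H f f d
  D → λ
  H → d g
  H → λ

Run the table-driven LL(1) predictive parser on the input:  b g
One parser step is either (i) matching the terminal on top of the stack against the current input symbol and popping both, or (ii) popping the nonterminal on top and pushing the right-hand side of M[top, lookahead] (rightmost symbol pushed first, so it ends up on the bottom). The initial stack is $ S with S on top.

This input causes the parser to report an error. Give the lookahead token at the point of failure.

     Stack    Input  Action
  1  $ S      b g $  expand S → D g g
  2  $ g g D  b g $  expand D → b
  3  $ g g b  b g $  match b
  4  $ g g    g $    match g
  5  $ g      $      error: top is terminal g but lookahead is $

$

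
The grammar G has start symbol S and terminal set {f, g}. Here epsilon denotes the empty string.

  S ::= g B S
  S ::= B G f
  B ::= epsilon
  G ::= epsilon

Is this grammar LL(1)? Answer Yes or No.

Yes

FIRST(S) = {f, g}
FIRST(B) = {epsilon}
FIRST(G) = {epsilon}
FOLLOW(S) = {$}
FOLLOW(B) = {f, g}
FOLLOW(G) = {f}
Each cell of M receives at most one production.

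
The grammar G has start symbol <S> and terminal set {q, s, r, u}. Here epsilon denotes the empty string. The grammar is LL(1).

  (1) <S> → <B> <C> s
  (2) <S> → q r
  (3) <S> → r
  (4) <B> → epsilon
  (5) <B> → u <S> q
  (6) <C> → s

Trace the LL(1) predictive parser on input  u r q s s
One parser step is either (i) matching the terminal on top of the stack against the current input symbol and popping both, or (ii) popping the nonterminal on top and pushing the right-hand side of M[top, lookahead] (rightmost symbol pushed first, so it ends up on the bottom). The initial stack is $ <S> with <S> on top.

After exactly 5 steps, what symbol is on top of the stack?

q

step 1: stack=$ <S>  input=u r q s s $  — expand <S> → <B> <C> s
step 2: stack=$ s <C> <B>  input=u r q s s $  — expand <B> → u <S> q
step 3: stack=$ s <C> q <S> u  input=u r q s s $  — match u
step 4: stack=$ s <C> q <S>  input=r q s s $  — expand <S> → r
step 5: stack=$ s <C> q r  input=r q s s $  — match r
Stack after step 5: $ s <C> q (top = q).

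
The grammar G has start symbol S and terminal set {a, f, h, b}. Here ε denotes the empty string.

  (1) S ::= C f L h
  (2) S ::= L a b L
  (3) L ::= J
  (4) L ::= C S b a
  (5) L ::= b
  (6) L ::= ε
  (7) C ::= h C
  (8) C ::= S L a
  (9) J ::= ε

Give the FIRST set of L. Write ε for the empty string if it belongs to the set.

FIRST(J) = {ε}
FIRST(S) = {a, b, h}  (via C f L h, L a b L)
FIRST(C) = {a, b, h}  (via S L a)
FIRST(L) = {ε, a, b, h}  (via J, C S b a)

{ε, a, b, h}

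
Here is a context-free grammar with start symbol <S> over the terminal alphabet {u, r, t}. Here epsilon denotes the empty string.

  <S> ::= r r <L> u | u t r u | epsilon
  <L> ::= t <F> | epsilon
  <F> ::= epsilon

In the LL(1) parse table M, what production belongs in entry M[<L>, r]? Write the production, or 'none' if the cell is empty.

FIRST(<S>) = {epsilon, r, u}
FIRST(<L>) = {epsilon, t}
FIRST(<F>) = {epsilon}
FOLLOW(<S>) includes $ since <S> is the start symbol.
FOLLOW(<L>): in <S>::=r r <L> u, <L> is followed by u with FIRST {u}. Thus FOLLOW(<L>) = {u}.
For <L> ::= t <F>: FIRST(t <F>) = {t}, so it goes in M[<L>, t] for t ∈ {t}.
For <L> ::= epsilon: FIRST(epsilon) = {epsilon}, so it goes in M[<L>, t] for t ∈ {}; since epsilon ∈ FIRST, also for every t ∈ FOLLOW(<L>) = {u}.
None of these place a production in M[<L>, r].

none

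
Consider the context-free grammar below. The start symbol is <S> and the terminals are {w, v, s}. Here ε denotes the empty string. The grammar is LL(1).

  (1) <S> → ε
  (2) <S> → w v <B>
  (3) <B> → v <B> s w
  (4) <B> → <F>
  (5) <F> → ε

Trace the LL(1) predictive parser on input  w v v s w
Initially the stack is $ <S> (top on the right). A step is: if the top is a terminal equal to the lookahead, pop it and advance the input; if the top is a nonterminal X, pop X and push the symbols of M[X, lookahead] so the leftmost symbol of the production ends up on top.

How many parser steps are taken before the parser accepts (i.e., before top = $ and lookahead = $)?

     Stack        Input        Action
  1  $ <S>        w v v s w $  expand <S> → w v <B>
  2  $ <B> v w    w v v s w $  match w
  3  $ <B> v      v v s w $    match v
  4  $ <B>        v s w $      expand <B> → v <B> s w
  5  $ w s <B> v  v s w $      match v
  6  $ w s <B>    s w $        expand <B> → <F>
  7  $ w s <F>    s w $        expand <F> → ε
  8  $ w s        s w $        match s
  9  $ w          w $          match w
Accept reached after 9 steps.

9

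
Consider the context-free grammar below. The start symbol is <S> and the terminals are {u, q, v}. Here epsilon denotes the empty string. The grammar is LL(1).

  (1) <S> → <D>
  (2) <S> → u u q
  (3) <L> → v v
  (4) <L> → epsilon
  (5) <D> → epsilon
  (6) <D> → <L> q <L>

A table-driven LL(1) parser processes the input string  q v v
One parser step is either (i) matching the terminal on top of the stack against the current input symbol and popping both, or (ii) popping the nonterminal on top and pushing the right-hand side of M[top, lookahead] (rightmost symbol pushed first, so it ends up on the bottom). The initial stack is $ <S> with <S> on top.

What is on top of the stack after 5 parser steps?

v

step 1: stack=$ <S>  input=q v v $  — expand <S> → <D>
step 2: stack=$ <D>  input=q v v $  — expand <D> → <L> q <L>
step 3: stack=$ <L> q <L>  input=q v v $  — expand <L> → epsilon
step 4: stack=$ <L> q  input=q v v $  — match q
step 5: stack=$ <L>  input=v v $  — expand <L> → v v
Stack after step 5: $ v v (top = v).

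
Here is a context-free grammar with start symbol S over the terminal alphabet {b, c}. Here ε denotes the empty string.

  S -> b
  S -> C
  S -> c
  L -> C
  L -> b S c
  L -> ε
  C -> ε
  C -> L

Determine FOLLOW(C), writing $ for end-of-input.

FIRST(S) = {ε, b, c}  (via C)
FIRST(L) = {ε, b}  (via C)
FIRST(C) = {ε, b}  (via L)
FOLLOW(S) includes $ since S is the start symbol.
FOLLOW(S): in L->b S c, S is followed by c with FIRST {c}. Thus FOLLOW(S) = {$, c}.
FOLLOW(L): in C->L, the suffix after L is empty, so FOLLOW(L) ⊇ FOLLOW(C) = {$, c}. Thus FOLLOW(L) = {$, c}.
FOLLOW(C): in S->C, the suffix after C is empty, so FOLLOW(C) ⊇ FOLLOW(S) = {$, c}; in L->C, the suffix after C is empty, so FOLLOW(C) ⊇ FOLLOW(L) = {$, c}. Thus FOLLOW(C) = {$, c}.

{$, c}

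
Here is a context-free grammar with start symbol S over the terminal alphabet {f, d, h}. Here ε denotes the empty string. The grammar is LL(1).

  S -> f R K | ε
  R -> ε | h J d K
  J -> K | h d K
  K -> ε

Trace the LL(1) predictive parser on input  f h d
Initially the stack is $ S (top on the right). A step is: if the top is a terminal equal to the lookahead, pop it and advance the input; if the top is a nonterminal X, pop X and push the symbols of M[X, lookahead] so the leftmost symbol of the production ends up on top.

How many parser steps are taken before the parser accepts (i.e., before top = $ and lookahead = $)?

step 1: stack=$ S  input=f h d $  — expand S -> f R K
step 2: stack=$ K R f  input=f h d $  — match f
step 3: stack=$ K R  input=h d $  — expand R -> h J d K
step 4: stack=$ K K d J h  input=h d $  — match h
step 5: stack=$ K K d J  input=d $  — expand J -> K
step 6: stack=$ K K d K  input=d $  — expand K -> ε
step 7: stack=$ K K d  input=d $  — match d
step 8: stack=$ K K  input=$  — expand K -> ε
step 9: stack=$ K  input=$  — expand K -> ε
Accept reached after 9 steps.

9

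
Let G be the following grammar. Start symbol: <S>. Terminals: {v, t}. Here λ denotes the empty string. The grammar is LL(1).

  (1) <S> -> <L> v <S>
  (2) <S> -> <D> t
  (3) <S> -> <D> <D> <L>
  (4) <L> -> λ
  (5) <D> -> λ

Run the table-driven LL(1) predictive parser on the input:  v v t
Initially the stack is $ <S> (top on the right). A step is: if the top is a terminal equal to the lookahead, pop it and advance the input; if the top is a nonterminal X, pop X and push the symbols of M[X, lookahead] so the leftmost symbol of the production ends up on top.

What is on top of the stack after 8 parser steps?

t

step 1: stack=$ <S>  input=v v t $  — expand <S> -> <L> v <S>
step 2: stack=$ <S> v <L>  input=v v t $  — expand <L> -> λ
step 3: stack=$ <S> v  input=v v t $  — match v
step 4: stack=$ <S>  input=v t $  — expand <S> -> <L> v <S>
step 5: stack=$ <S> v <L>  input=v t $  — expand <L> -> λ
step 6: stack=$ <S> v  input=v t $  — match v
step 7: stack=$ <S>  input=t $  — expand <S> -> <D> t
step 8: stack=$ t <D>  input=t $  — expand <D> -> λ
Stack after step 8: $ t (top = t).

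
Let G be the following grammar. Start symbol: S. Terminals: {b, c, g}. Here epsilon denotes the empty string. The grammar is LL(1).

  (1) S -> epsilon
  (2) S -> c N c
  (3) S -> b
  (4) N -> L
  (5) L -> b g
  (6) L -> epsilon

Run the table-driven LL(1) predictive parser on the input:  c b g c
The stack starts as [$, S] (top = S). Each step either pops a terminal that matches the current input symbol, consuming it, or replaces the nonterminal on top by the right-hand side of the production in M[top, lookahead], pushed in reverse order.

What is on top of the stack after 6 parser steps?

c

     Stack    Input      Action
  1  $ S      c b g c $  expand S -> c N c
  2  $ c N c  c b g c $  match c
  3  $ c N    b g c $    expand N -> L
  4  $ c L    b g c $    expand L -> b g
  5  $ c g b  b g c $    match b
  6  $ c g    g c $      match g
Stack after step 6: $ c (top = c).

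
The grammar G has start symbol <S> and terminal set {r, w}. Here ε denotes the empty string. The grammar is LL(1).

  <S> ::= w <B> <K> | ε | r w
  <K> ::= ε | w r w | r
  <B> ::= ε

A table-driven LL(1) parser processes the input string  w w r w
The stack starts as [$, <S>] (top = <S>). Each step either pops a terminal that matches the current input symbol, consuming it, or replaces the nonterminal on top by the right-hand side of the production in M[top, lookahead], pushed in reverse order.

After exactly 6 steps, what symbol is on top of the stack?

     Stack        Input      Action
  1  $ <S>        w w r w $  expand <S> ::= w <B> <K>
  2  $ <K> <B> w  w w r w $  match w
  3  $ <K> <B>    w r w $    expand <B> ::= ε
  4  $ <K>        w r w $    expand <K> ::= w r w
  5  $ w r w      w r w $    match w
  6  $ w r        r w $      match r
Stack after step 6: $ w (top = w).

w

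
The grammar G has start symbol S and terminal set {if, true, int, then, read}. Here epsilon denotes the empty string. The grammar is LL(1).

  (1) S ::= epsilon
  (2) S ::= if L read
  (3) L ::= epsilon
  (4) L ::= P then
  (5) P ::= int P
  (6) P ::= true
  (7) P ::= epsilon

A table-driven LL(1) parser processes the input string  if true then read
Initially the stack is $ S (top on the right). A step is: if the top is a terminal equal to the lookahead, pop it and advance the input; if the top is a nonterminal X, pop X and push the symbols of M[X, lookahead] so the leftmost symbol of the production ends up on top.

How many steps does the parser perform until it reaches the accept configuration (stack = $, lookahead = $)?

step 1: stack=$ S  input=if true then read $  — expand S ::= if L read
step 2: stack=$ read L if  input=if true then read $  — match if
step 3: stack=$ read L  input=true then read $  — expand L ::= P then
step 4: stack=$ read then P  input=true then read $  — expand P ::= true
step 5: stack=$ read then true  input=true then read $  — match true
step 6: stack=$ read then  input=then read $  — match then
step 7: stack=$ read  input=read $  — match read
Accept reached after 7 steps.

7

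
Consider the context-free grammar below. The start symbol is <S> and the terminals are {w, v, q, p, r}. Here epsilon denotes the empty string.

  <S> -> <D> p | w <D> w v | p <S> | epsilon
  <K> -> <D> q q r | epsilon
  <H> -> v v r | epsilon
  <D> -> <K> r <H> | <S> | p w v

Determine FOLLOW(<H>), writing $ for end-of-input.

FIRST(<H>): from <H>->v v r we get {v}; from <H>->epsilon we get {epsilon}. So FIRST(<H>) = {epsilon, v}.
FIRST(<S>): from <S>-><D> p we get {p, q, r, w}; from <S>->w <D> w v we get {w}; from <S>->p <S> we get {p}; from <S>->epsilon we get {epsilon}. So FIRST(<S>) = {epsilon, p, q, r, w}.
FIRST(<K>): from <K>-><D> q q r we get {p, q, r, w}; from <K>->epsilon we get {epsilon}. So FIRST(<K>) = {epsilon, p, q, r, w}.
FIRST(<D>): from <D>-><K> r <H> we get {p, q, r, w}; from <D>-><S> we get {epsilon, p, q, r, w}; from <D>->p w v we get {p}. So FIRST(<D>) = {epsilon, p, q, r, w}.
FOLLOW(<S>) includes $ since <S> is the start symbol.
FOLLOW(<K>): in <D>-><K> r <H>, <K> is followed by r <H> with FIRST {r}. Thus FOLLOW(<K>) = {r}.
FOLLOW(<D>): in <S>-><D> p, <D> is followed by p with FIRST {p}; in <S>->w <D> w v, <D> is followed by w v with FIRST {w}; in <K>-><D> q q r, <D> is followed by q q r with FIRST {q}. Thus FOLLOW(<D>) = {p, q, w}.
FOLLOW(<S>): in <S>->p <S>, the suffix after <S> is empty (adds nothing new); in <D>-><S>, the suffix after <S> is empty, so FOLLOW(<S>) ⊇ FOLLOW(<D>) = {p, q, w}. Thus FOLLOW(<S>) = {$, p, q, w}.
FOLLOW(<H>): in <D>-><K> r <H>, the suffix after <H> is empty, so FOLLOW(<H>) ⊇ FOLLOW(<D>) = {p, q, w}. Thus FOLLOW(<H>) = {p, q, w}.

{p, q, w}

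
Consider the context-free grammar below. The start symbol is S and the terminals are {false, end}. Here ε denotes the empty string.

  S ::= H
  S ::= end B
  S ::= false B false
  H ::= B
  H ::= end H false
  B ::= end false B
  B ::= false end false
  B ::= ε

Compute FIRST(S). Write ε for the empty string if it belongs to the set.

FIRST(B): from B::=end false B we get {end}; from B::=false end false we get {false}; from B::=ε we get {ε}. So FIRST(B) = {ε, end, false}.
FIRST(H): from H::=B we get {ε, end, false}; from H::=end H false we get {end}. So FIRST(H) = {ε, end, false}.
FIRST(S): from S::=H we get {ε, end, false}; from S::=end B we get {end}; from S::=false B false we get {false}. So FIRST(S) = {ε, end, false}.

{ε, end, false}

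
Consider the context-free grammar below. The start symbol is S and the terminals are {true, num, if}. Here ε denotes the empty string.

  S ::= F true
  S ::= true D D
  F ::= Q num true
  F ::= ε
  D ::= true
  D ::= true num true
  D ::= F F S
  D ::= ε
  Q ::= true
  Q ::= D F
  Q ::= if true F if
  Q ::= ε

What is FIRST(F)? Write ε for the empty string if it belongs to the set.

{ε, if, num, true}

FIRST(S): from S::=F true we get {if, num, true}; from S::=true D D we get {true}. So FIRST(S) = {if, num, true}.
FIRST(F): from F::=Q num true we get {if, num, true}; from F::=ε we get {ε}. So FIRST(F) = {ε, if, num, true}.
FIRST(D): from D::=true we get {true}; from D::=true num true we get {true}; from D::=F F S we get {if, num, true}; from D::=ε we get {ε}. So FIRST(D) = {ε, if, num, true}.
FIRST(Q): from Q::=true we get {true}; from Q::=D F we get {ε, if, num, true}; from Q::=if true F if we get {if}; from Q::=ε we get {ε}. So FIRST(Q) = {ε, if, num, true}.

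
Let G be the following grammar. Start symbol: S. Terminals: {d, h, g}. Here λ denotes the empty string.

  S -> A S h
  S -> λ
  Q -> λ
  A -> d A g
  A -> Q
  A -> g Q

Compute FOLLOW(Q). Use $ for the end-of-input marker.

{d, g, h}

FIRST(Q): from Q->λ we get {λ}. So FIRST(Q) = {λ}.
FIRST(A): from A->d A g we get {d}; from A->Q we get {λ}; from A->g Q we get {g}. So FIRST(A) = {λ, d, g}.
FIRST(S): from S->A S h we get {d, g, h}; from S->λ we get {λ}. So FIRST(S) = {λ, d, g, h}.
FOLLOW(S) includes $ since S is the start symbol.
FOLLOW(S): in S->A S h, S is followed by h with FIRST {h}. Thus FOLLOW(S) = {$, h}.
FOLLOW(A): in S->A S h, A is followed by S h with FIRST {d, g, h}; in A->d A g, A is followed by g with FIRST {g}. Thus FOLLOW(A) = {d, g, h}.
FOLLOW(Q): in A->Q, the suffix after Q is empty, so FOLLOW(Q) ⊇ FOLLOW(A) = {d, g, h}; in A->g Q, the suffix after Q is empty, so FOLLOW(Q) ⊇ FOLLOW(A) = {d, g, h}. Thus FOLLOW(Q) = {d, g, h}.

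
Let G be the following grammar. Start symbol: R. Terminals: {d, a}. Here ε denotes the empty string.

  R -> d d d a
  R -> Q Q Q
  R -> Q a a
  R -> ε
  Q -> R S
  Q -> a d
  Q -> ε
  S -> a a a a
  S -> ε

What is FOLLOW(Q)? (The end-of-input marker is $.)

FIRST(S): from S->a a a a we get {a}; from S->ε we get {ε}. So FIRST(S) = {ε, a}.
FIRST(R): from R->d d d a we get {d}; from R->Q Q Q we get {ε, a, d}; from R->Q a a we get {a, d}; from R->ε we get {ε}. So FIRST(R) = {ε, a, d}.
FIRST(Q): from Q->R S we get {ε, a, d}; from Q->a d we get {a}; from Q->ε we get {ε}. So FIRST(Q) = {ε, a, d}.
FOLLOW(R) includes $ since R is the start symbol.
FOLLOW(R): in Q->R S, R is followed by S with FIRST {ε, a}; in Q->R S, the suffix after R is nullable, so FOLLOW(R) ⊇ FOLLOW(Q) = {$, a, d}. Thus FOLLOW(R) = {$, a, d}.
FOLLOW(Q): in R->Q Q Q (occurrence 1), Q is followed by Q Q with FIRST {ε, a, d}; in R->Q Q Q (occurrence 1), the suffix after Q is nullable, so FOLLOW(Q) ⊇ FOLLOW(R) = {$, a, d}; in R->Q Q Q (occurrence 2), Q is followed by Q with FIRST {ε, a, d}; in R->Q Q Q (occurrence 2), the suffix after Q is nullable, so FOLLOW(Q) ⊇ FOLLOW(R) = {$, a, d}; in R->Q Q Q (occurrence 3), the suffix after Q is empty, so FOLLOW(Q) ⊇ FOLLOW(R) = {$, a, d}; in R->Q a a, Q is followed by a a with FIRST {a}. Thus FOLLOW(Q) = {$, a, d}.
FOLLOW(S): in Q->R S, the suffix after S is empty, so FOLLOW(S) ⊇ FOLLOW(Q) = {$, a, d}. Thus FOLLOW(S) = {$, a, d}.

{$, a, d}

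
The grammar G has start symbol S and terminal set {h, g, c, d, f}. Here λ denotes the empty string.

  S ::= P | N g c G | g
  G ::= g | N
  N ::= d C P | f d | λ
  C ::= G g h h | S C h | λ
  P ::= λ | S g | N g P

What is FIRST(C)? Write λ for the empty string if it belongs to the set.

FIRST(N): from N::=d C P we get {d}; from N::=f d we get {f}; from N::=λ we get {λ}. So FIRST(N) = {λ, d, f}.
FIRST(G): from G::=g we get {g}; from G::=N we get {λ, d, f}. So FIRST(G) = {λ, d, f, g}.
FIRST(S): from S::=P we get {λ, d, f, g}; from S::=N g c G we get {d, f, g}; from S::=g we get {g}. So FIRST(S) = {λ, d, f, g}.
FIRST(C): from C::=G g h h we get {d, f, g}; from C::=S C h we get {d, f, g, h}; from C::=λ we get {λ}. So FIRST(C) = {λ, d, f, g, h}.
FIRST(P): from P::=λ we get {λ}; from P::=S g we get {d, f, g}; from P::=N g P we get {d, f, g}. So FIRST(P) = {λ, d, f, g}.

{λ, d, f, g, h}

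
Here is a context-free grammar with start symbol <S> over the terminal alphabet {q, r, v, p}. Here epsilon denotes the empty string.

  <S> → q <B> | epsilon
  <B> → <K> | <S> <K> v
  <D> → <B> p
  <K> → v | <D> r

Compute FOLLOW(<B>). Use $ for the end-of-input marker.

FIRST(<S>): from <S>→q <B> we get {q}; from <S>→epsilon we get {epsilon}. So FIRST(<S>) = {epsilon, q}.
FIRST(<B>): from <B>→<K> we get {q, v}; from <B>→<S> <K> v we get {q, v}. So FIRST(<B>) = {q, v}.
FIRST(<D>): from <D>→<B> p we get {q, v}. So FIRST(<D>) = {q, v}.
FIRST(<K>): from <K>→v we get {v}; from <K>→<D> r we get {q, v}. So FIRST(<K>) = {q, v}.
FOLLOW(<S>) includes $ since <S> is the start symbol.
FOLLOW(<S>): in <B>→<S> <K> v, <S> is followed by <K> v with FIRST {q, v}. Thus FOLLOW(<S>) = {$, q, v}.
FOLLOW(<B>): in <S>→q <B>, the suffix after <B> is empty, so FOLLOW(<B>) ⊇ FOLLOW(<S>) = {$, q, v}; in <D>→<B> p, <B> is followed by p with FIRST {p}. Thus FOLLOW(<B>) = {$, p, q, v}.
FOLLOW(<D>): in <K>→<D> r, <D> is followed by r with FIRST {r}. Thus FOLLOW(<D>) = {r}.
FOLLOW(<K>): in <B>→<K>, the suffix after <K> is empty, so FOLLOW(<K>) ⊇ FOLLOW(<B>) = {$, p, q, v}; in <B>→<S> <K> v, <K> is followed by v with FIRST {v}. Thus FOLLOW(<K>) = {$, p, q, v}.

{$, p, q, v}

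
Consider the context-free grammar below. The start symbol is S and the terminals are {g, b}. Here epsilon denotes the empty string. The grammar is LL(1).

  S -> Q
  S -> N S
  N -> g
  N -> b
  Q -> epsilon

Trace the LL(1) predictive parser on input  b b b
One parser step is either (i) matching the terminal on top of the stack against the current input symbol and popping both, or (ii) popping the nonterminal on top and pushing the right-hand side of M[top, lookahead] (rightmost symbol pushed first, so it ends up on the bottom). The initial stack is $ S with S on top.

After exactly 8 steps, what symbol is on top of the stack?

step 1: stack=$ S  input=b b b $  — expand S -> N S
step 2: stack=$ S N  input=b b b $  — expand N -> b
step 3: stack=$ S b  input=b b b $  — match b
step 4: stack=$ S  input=b b $  — expand S -> N S
step 5: stack=$ S N  input=b b $  — expand N -> b
step 6: stack=$ S b  input=b b $  — match b
step 7: stack=$ S  input=b $  — expand S -> N S
step 8: stack=$ S N  input=b $  — expand N -> b
Stack after step 8: $ S b (top = b).

b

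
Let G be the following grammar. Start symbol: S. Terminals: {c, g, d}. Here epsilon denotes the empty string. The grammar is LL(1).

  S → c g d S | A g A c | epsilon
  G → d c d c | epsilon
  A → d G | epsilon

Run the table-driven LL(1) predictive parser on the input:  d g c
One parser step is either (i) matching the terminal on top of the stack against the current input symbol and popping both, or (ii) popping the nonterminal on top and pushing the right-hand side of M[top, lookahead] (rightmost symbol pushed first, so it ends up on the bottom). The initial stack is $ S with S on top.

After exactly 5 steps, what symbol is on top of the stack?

step 1: stack=$ S  input=d g c $  — expand S → A g A c
step 2: stack=$ c A g A  input=d g c $  — expand A → d G
step 3: stack=$ c A g G d  input=d g c $  — match d
step 4: stack=$ c A g G  input=g c $  — expand G → epsilon
step 5: stack=$ c A g  input=g c $  — match g
Stack after step 5: $ c A (top = A).

A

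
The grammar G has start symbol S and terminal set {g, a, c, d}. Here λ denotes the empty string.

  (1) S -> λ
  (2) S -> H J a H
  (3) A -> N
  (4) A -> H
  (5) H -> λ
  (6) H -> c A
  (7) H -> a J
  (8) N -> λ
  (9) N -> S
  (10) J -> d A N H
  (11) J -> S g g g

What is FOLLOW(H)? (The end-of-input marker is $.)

{$, a, c, d, g}

FIRST(H): from H->λ we get {λ}; from H->c A we get {c}; from H->a J we get {a}. So FIRST(H) = {λ, a, c}.
FIRST(S): from S->λ we get {λ}; from S->H J a H we get {a, c, d, g}. So FIRST(S) = {λ, a, c, d, g}.
FIRST(N): from N->λ we get {λ}; from N->S we get {λ, a, c, d, g}. So FIRST(N) = {λ, a, c, d, g}.
FIRST(J): from J->d A N H we get {d}; from J->S g g g we get {a, c, d, g}. So FIRST(J) = {a, c, d, g}.
FIRST(A): from A->N we get {λ, a, c, d, g}; from A->H we get {λ, a, c}. So FIRST(A) = {λ, a, c, d, g}.
FOLLOW(S) includes $ since S is the start symbol.
FOLLOW(S): in N->S, the suffix after S is empty, so FOLLOW(S) ⊇ FOLLOW(N) = {$, a, c, d, g}; in J->S g g g, S is followed by g g g with FIRST {g}. Thus FOLLOW(S) = {$, a, c, d, g}.
FOLLOW(A): in H->c A, the suffix after A is empty, so FOLLOW(A) ⊇ FOLLOW(H) = {$, a, c, d, g}; in J->d A N H, A is followed by N H with FIRST {λ, a, c, d, g}; in J->d A N H, the suffix after A is nullable, so FOLLOW(A) ⊇ FOLLOW(J) = {$, a, c, d, g}. Thus FOLLOW(A) = {$, a, c, d, g}.
FOLLOW(H): in S->H J a H (occurrence 1), H is followed by J a H with FIRST {a, c, d, g}; in S->H J a H (occurrence 2), the suffix after H is empty, so FOLLOW(H) ⊇ FOLLOW(S) = {$, a, c, d, g}; in A->H, the suffix after H is empty, so FOLLOW(H) ⊇ FOLLOW(A) = {$, a, c, d, g}; in J->d A N H, the suffix after H is empty, so FOLLOW(H) ⊇ FOLLOW(J) = {$, a, c, d, g}. Thus FOLLOW(H) = {$, a, c, d, g}.
FOLLOW(J): in S->H J a H, J is followed by a H with FIRST {a}; in H->a J, the suffix after J is empty, so FOLLOW(J) ⊇ FOLLOW(H) = {$, a, c, d, g}. Thus FOLLOW(J) = {$, a, c, d, g}.
FOLLOW(N): in A->N, the suffix after N is empty, so FOLLOW(N) ⊇ FOLLOW(A) = {$, a, c, d, g}; in J->d A N H, N is followed by H with FIRST {λ, a, c}; in J->d A N H, the suffix after N is nullable, so FOLLOW(N) ⊇ FOLLOW(J) = {$, a, c, d, g}. Thus FOLLOW(N) = {$, a, c, d, g}.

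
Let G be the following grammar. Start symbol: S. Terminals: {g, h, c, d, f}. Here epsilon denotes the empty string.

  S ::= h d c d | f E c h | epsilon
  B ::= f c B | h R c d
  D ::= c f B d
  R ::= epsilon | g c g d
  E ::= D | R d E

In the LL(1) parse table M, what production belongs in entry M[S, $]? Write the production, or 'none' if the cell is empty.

S ::= epsilon

FIRST(S) = {epsilon, f, h}
FIRST(B) = {f, h}
FIRST(D) = {c}
FIRST(R) = {epsilon, g}
FIRST(E) = {c, d, g}  (via D, R d E)
FOLLOW(S) includes $ since S is the start symbol.
FOLLOW(S): S appears on no right-hand side. Thus FOLLOW(S) = {$}.
For S ::= h d c d: FIRST(h d c d) = {h}, so it goes in M[S, t] for t ∈ {h}.
For S ::= f E c h: FIRST(f E c h) = {f}, so it goes in M[S, t] for t ∈ {f}.
For S ::= epsilon: FIRST(epsilon) = {epsilon}, so it goes in M[S, t] for t ∈ {}; since epsilon ∈ FIRST, also for every t ∈ FOLLOW(S) = {$}.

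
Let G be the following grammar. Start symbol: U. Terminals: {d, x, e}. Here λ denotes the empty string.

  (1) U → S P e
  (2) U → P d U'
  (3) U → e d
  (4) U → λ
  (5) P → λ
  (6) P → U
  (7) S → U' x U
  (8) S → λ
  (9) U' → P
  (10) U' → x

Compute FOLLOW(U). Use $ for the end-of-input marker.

{$, d, e, x}

FIRST(U) = {λ, d, e, x}  (via S P e, P d U')
FIRST(P) = {λ, d, e, x}  (via U)
FIRST(U') = {λ, d, e, x}  (via P)
FIRST(S) = {λ, d, e, x}  (via U' x U)
FOLLOW(U) includes $ since U is the start symbol.
FOLLOW(S): in U→S P e, S is followed by P e with FIRST {d, e, x}. Thus FOLLOW(S) = {d, e, x}.
FOLLOW(U): in P→U, the suffix after U is empty, so FOLLOW(U) ⊇ FOLLOW(P) = {$, d, e, x}; in S→U' x U, the suffix after U is empty, so FOLLOW(U) ⊇ FOLLOW(S) = {d, e, x}. Thus FOLLOW(U) = {$, d, e, x}.
FOLLOW(U'): in U→P d U', the suffix after U' is empty, so FOLLOW(U') ⊇ FOLLOW(U) = {$, d, e, x}; in S→U' x U, U' is followed by x U with FIRST {x}. Thus FOLLOW(U') = {$, d, e, x}.
FOLLOW(P): in U→S P e, P is followed by e with FIRST {e}; in U→P d U', P is followed by d U' with FIRST {d}; in U'→P, the suffix after P is empty, so FOLLOW(P) ⊇ FOLLOW(U') = {$, d, e, x}. Thus FOLLOW(P) = {$, d, e, x}.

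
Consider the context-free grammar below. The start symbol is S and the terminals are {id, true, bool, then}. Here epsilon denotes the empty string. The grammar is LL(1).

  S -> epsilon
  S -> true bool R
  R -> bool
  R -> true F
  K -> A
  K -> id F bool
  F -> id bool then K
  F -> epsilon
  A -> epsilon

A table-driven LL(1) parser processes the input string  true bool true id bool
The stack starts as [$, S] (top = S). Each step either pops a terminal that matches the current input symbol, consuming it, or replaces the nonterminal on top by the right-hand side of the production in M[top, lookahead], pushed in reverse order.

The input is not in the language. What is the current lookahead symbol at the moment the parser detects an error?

     Stack             Input                     Action
  1  $ S               true bool true id bool $  expand S -> true bool R
  2  $ R bool true     true bool true id bool $  match true
  3  $ R bool          bool true id bool $       match bool
  4  $ R               true id bool $            expand R -> true F
  5  $ F true          true id bool $            match true
  6  $ F               id bool $                 expand F -> id bool then K
  7  $ K then bool id  id bool $                 match id
  8  $ K then bool     bool $                    match bool
  9  $ K then          $                         error: top is terminal then but lookahead is $

$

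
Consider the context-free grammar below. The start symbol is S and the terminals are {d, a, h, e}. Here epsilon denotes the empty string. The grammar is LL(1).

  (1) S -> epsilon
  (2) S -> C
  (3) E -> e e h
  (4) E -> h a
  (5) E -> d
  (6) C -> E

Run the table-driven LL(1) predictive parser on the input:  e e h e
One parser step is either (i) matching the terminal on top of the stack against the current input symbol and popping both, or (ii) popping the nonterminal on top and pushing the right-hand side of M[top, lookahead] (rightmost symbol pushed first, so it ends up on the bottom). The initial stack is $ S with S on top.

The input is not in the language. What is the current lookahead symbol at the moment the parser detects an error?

e

     Stack    Input      Action
  1  $ S      e e h e $  expand S -> C
  2  $ C      e e h e $  expand C -> E
  3  $ E      e e h e $  expand E -> e e h
  4  $ h e e  e e h e $  match e
  5  $ h e    e h e $    match e
  6  $ h      h e $      match h
  7  $        e $        error: stack empty but input remains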